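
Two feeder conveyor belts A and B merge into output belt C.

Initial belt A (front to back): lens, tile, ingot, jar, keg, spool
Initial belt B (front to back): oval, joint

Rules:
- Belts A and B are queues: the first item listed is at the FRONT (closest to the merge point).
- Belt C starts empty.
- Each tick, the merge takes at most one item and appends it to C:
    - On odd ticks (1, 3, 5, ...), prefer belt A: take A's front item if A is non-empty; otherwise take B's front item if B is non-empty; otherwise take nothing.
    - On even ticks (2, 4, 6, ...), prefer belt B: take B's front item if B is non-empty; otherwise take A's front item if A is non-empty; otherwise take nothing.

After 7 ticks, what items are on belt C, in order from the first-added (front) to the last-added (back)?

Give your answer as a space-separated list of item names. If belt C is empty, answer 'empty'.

Tick 1: prefer A, take lens from A; A=[tile,ingot,jar,keg,spool] B=[oval,joint] C=[lens]
Tick 2: prefer B, take oval from B; A=[tile,ingot,jar,keg,spool] B=[joint] C=[lens,oval]
Tick 3: prefer A, take tile from A; A=[ingot,jar,keg,spool] B=[joint] C=[lens,oval,tile]
Tick 4: prefer B, take joint from B; A=[ingot,jar,keg,spool] B=[-] C=[lens,oval,tile,joint]
Tick 5: prefer A, take ingot from A; A=[jar,keg,spool] B=[-] C=[lens,oval,tile,joint,ingot]
Tick 6: prefer B, take jar from A; A=[keg,spool] B=[-] C=[lens,oval,tile,joint,ingot,jar]
Tick 7: prefer A, take keg from A; A=[spool] B=[-] C=[lens,oval,tile,joint,ingot,jar,keg]

Answer: lens oval tile joint ingot jar keg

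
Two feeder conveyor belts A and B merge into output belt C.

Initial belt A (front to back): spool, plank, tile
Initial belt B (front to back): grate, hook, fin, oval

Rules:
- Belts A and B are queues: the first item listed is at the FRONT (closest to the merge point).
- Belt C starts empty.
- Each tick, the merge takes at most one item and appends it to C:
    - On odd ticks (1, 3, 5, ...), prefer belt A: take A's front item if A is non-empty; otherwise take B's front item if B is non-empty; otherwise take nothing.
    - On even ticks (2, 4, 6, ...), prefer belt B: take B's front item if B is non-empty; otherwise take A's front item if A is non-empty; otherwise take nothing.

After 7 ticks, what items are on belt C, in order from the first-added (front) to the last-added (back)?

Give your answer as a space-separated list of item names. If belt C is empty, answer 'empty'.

Answer: spool grate plank hook tile fin oval

Derivation:
Tick 1: prefer A, take spool from A; A=[plank,tile] B=[grate,hook,fin,oval] C=[spool]
Tick 2: prefer B, take grate from B; A=[plank,tile] B=[hook,fin,oval] C=[spool,grate]
Tick 3: prefer A, take plank from A; A=[tile] B=[hook,fin,oval] C=[spool,grate,plank]
Tick 4: prefer B, take hook from B; A=[tile] B=[fin,oval] C=[spool,grate,plank,hook]
Tick 5: prefer A, take tile from A; A=[-] B=[fin,oval] C=[spool,grate,plank,hook,tile]
Tick 6: prefer B, take fin from B; A=[-] B=[oval] C=[spool,grate,plank,hook,tile,fin]
Tick 7: prefer A, take oval from B; A=[-] B=[-] C=[spool,grate,plank,hook,tile,fin,oval]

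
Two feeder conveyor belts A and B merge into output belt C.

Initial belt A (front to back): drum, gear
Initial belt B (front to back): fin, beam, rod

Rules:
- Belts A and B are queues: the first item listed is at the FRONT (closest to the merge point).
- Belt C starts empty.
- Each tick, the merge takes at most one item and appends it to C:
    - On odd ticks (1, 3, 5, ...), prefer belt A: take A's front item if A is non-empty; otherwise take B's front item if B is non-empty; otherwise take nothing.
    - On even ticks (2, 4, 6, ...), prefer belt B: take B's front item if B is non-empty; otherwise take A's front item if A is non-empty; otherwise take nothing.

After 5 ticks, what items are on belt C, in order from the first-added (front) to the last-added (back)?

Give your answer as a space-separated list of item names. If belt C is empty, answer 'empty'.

Answer: drum fin gear beam rod

Derivation:
Tick 1: prefer A, take drum from A; A=[gear] B=[fin,beam,rod] C=[drum]
Tick 2: prefer B, take fin from B; A=[gear] B=[beam,rod] C=[drum,fin]
Tick 3: prefer A, take gear from A; A=[-] B=[beam,rod] C=[drum,fin,gear]
Tick 4: prefer B, take beam from B; A=[-] B=[rod] C=[drum,fin,gear,beam]
Tick 5: prefer A, take rod from B; A=[-] B=[-] C=[drum,fin,gear,beam,rod]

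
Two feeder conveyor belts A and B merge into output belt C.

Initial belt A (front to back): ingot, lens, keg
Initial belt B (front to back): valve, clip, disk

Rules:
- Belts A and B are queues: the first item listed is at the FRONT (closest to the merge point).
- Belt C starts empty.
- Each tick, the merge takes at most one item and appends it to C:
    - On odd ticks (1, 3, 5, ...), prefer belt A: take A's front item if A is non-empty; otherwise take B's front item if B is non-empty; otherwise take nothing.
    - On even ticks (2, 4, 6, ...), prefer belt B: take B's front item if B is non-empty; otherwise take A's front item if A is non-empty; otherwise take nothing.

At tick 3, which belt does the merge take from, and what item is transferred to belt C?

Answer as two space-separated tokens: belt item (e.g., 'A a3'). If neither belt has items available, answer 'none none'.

Tick 1: prefer A, take ingot from A; A=[lens,keg] B=[valve,clip,disk] C=[ingot]
Tick 2: prefer B, take valve from B; A=[lens,keg] B=[clip,disk] C=[ingot,valve]
Tick 3: prefer A, take lens from A; A=[keg] B=[clip,disk] C=[ingot,valve,lens]

Answer: A lens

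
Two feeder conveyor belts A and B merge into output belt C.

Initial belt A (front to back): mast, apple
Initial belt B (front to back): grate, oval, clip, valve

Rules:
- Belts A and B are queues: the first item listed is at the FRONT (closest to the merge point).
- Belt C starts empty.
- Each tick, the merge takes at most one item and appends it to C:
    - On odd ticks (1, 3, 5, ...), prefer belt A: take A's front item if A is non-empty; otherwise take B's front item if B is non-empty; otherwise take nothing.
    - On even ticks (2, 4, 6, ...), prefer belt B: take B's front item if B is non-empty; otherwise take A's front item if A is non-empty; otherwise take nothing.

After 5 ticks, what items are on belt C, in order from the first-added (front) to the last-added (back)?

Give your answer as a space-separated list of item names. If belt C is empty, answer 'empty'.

Tick 1: prefer A, take mast from A; A=[apple] B=[grate,oval,clip,valve] C=[mast]
Tick 2: prefer B, take grate from B; A=[apple] B=[oval,clip,valve] C=[mast,grate]
Tick 3: prefer A, take apple from A; A=[-] B=[oval,clip,valve] C=[mast,grate,apple]
Tick 4: prefer B, take oval from B; A=[-] B=[clip,valve] C=[mast,grate,apple,oval]
Tick 5: prefer A, take clip from B; A=[-] B=[valve] C=[mast,grate,apple,oval,clip]

Answer: mast grate apple oval clip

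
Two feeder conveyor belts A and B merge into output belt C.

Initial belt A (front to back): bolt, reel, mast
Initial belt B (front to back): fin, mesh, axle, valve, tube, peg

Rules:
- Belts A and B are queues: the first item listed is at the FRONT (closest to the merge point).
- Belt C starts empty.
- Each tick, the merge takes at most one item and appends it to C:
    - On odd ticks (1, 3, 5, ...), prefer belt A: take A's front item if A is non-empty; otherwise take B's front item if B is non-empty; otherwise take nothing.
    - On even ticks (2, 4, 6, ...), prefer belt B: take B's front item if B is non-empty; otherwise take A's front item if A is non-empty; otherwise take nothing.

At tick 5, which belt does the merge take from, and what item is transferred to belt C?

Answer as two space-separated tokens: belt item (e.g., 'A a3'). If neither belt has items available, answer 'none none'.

Tick 1: prefer A, take bolt from A; A=[reel,mast] B=[fin,mesh,axle,valve,tube,peg] C=[bolt]
Tick 2: prefer B, take fin from B; A=[reel,mast] B=[mesh,axle,valve,tube,peg] C=[bolt,fin]
Tick 3: prefer A, take reel from A; A=[mast] B=[mesh,axle,valve,tube,peg] C=[bolt,fin,reel]
Tick 4: prefer B, take mesh from B; A=[mast] B=[axle,valve,tube,peg] C=[bolt,fin,reel,mesh]
Tick 5: prefer A, take mast from A; A=[-] B=[axle,valve,tube,peg] C=[bolt,fin,reel,mesh,mast]

Answer: A mast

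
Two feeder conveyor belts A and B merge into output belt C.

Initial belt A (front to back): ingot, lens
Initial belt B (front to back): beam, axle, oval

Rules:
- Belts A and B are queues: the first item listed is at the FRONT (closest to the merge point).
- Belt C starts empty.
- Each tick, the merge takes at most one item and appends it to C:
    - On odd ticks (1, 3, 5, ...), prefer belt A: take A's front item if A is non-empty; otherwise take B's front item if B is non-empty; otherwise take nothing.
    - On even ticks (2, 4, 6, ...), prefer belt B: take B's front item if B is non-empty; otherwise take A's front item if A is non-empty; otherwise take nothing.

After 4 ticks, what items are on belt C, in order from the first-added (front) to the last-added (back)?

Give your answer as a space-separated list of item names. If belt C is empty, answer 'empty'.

Answer: ingot beam lens axle

Derivation:
Tick 1: prefer A, take ingot from A; A=[lens] B=[beam,axle,oval] C=[ingot]
Tick 2: prefer B, take beam from B; A=[lens] B=[axle,oval] C=[ingot,beam]
Tick 3: prefer A, take lens from A; A=[-] B=[axle,oval] C=[ingot,beam,lens]
Tick 4: prefer B, take axle from B; A=[-] B=[oval] C=[ingot,beam,lens,axle]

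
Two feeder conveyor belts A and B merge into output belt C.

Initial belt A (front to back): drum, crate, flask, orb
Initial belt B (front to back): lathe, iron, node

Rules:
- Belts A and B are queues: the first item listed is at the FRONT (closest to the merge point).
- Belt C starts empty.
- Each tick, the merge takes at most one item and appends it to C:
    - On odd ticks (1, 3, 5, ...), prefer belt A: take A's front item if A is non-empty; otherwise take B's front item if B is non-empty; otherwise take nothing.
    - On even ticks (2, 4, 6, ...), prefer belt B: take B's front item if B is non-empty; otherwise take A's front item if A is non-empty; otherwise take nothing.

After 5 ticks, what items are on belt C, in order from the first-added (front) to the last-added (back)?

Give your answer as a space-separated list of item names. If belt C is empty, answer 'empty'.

Tick 1: prefer A, take drum from A; A=[crate,flask,orb] B=[lathe,iron,node] C=[drum]
Tick 2: prefer B, take lathe from B; A=[crate,flask,orb] B=[iron,node] C=[drum,lathe]
Tick 3: prefer A, take crate from A; A=[flask,orb] B=[iron,node] C=[drum,lathe,crate]
Tick 4: prefer B, take iron from B; A=[flask,orb] B=[node] C=[drum,lathe,crate,iron]
Tick 5: prefer A, take flask from A; A=[orb] B=[node] C=[drum,lathe,crate,iron,flask]

Answer: drum lathe crate iron flask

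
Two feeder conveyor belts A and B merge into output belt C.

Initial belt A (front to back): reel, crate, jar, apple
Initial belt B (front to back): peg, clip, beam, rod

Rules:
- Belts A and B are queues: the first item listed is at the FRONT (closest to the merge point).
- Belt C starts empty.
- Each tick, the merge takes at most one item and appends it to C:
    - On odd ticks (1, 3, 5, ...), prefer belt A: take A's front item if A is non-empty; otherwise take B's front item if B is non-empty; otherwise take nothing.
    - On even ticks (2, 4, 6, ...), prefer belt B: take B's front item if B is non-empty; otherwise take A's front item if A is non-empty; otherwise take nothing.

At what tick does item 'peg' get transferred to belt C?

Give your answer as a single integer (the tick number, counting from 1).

Tick 1: prefer A, take reel from A; A=[crate,jar,apple] B=[peg,clip,beam,rod] C=[reel]
Tick 2: prefer B, take peg from B; A=[crate,jar,apple] B=[clip,beam,rod] C=[reel,peg]

Answer: 2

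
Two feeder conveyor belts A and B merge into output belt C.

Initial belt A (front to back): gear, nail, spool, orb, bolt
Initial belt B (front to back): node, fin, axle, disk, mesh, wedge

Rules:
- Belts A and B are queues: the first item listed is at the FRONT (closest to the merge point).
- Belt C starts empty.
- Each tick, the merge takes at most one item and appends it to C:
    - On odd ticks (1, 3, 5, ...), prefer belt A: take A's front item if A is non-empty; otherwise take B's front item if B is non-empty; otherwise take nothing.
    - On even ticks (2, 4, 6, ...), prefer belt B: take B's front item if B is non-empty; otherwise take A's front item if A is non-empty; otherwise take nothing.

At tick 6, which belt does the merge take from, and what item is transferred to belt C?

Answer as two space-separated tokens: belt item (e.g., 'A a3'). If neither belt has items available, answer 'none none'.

Tick 1: prefer A, take gear from A; A=[nail,spool,orb,bolt] B=[node,fin,axle,disk,mesh,wedge] C=[gear]
Tick 2: prefer B, take node from B; A=[nail,spool,orb,bolt] B=[fin,axle,disk,mesh,wedge] C=[gear,node]
Tick 3: prefer A, take nail from A; A=[spool,orb,bolt] B=[fin,axle,disk,mesh,wedge] C=[gear,node,nail]
Tick 4: prefer B, take fin from B; A=[spool,orb,bolt] B=[axle,disk,mesh,wedge] C=[gear,node,nail,fin]
Tick 5: prefer A, take spool from A; A=[orb,bolt] B=[axle,disk,mesh,wedge] C=[gear,node,nail,fin,spool]
Tick 6: prefer B, take axle from B; A=[orb,bolt] B=[disk,mesh,wedge] C=[gear,node,nail,fin,spool,axle]

Answer: B axle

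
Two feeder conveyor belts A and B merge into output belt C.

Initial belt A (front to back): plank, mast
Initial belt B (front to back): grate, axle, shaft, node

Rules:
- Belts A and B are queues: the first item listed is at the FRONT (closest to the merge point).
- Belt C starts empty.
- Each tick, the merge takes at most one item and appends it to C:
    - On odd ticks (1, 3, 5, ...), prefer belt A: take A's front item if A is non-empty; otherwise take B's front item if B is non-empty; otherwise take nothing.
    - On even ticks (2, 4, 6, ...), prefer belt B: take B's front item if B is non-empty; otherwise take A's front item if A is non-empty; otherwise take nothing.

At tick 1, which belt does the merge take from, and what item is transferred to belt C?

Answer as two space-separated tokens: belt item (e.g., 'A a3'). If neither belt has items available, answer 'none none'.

Answer: A plank

Derivation:
Tick 1: prefer A, take plank from A; A=[mast] B=[grate,axle,shaft,node] C=[plank]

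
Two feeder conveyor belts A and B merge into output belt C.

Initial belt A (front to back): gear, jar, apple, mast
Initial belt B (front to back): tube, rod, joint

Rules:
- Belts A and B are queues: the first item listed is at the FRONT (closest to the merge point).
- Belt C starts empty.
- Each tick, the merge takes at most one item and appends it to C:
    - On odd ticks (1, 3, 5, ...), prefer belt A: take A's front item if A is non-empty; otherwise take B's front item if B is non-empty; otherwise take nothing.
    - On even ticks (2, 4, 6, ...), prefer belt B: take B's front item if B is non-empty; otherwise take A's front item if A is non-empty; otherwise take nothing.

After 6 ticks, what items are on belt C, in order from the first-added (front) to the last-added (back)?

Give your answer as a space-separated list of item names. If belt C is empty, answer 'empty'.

Answer: gear tube jar rod apple joint

Derivation:
Tick 1: prefer A, take gear from A; A=[jar,apple,mast] B=[tube,rod,joint] C=[gear]
Tick 2: prefer B, take tube from B; A=[jar,apple,mast] B=[rod,joint] C=[gear,tube]
Tick 3: prefer A, take jar from A; A=[apple,mast] B=[rod,joint] C=[gear,tube,jar]
Tick 4: prefer B, take rod from B; A=[apple,mast] B=[joint] C=[gear,tube,jar,rod]
Tick 5: prefer A, take apple from A; A=[mast] B=[joint] C=[gear,tube,jar,rod,apple]
Tick 6: prefer B, take joint from B; A=[mast] B=[-] C=[gear,tube,jar,rod,apple,joint]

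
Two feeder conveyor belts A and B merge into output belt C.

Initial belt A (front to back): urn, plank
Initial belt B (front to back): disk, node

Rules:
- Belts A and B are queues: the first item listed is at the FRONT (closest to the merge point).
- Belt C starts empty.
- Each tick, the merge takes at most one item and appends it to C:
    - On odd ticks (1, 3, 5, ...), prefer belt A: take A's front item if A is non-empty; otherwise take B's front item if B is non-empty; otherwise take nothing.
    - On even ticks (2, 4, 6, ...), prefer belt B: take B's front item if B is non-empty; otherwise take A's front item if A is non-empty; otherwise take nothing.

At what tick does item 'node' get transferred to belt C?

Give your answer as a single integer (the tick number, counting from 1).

Answer: 4

Derivation:
Tick 1: prefer A, take urn from A; A=[plank] B=[disk,node] C=[urn]
Tick 2: prefer B, take disk from B; A=[plank] B=[node] C=[urn,disk]
Tick 3: prefer A, take plank from A; A=[-] B=[node] C=[urn,disk,plank]
Tick 4: prefer B, take node from B; A=[-] B=[-] C=[urn,disk,plank,node]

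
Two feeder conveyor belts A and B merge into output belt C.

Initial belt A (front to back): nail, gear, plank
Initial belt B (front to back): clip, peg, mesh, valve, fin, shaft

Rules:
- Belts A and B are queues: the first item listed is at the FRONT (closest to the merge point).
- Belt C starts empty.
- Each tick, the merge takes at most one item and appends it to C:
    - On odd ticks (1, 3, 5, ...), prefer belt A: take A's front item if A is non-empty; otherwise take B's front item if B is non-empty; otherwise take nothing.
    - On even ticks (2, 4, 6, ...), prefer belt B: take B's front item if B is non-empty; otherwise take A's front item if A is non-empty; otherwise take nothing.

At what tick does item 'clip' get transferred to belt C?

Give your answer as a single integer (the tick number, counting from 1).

Tick 1: prefer A, take nail from A; A=[gear,plank] B=[clip,peg,mesh,valve,fin,shaft] C=[nail]
Tick 2: prefer B, take clip from B; A=[gear,plank] B=[peg,mesh,valve,fin,shaft] C=[nail,clip]

Answer: 2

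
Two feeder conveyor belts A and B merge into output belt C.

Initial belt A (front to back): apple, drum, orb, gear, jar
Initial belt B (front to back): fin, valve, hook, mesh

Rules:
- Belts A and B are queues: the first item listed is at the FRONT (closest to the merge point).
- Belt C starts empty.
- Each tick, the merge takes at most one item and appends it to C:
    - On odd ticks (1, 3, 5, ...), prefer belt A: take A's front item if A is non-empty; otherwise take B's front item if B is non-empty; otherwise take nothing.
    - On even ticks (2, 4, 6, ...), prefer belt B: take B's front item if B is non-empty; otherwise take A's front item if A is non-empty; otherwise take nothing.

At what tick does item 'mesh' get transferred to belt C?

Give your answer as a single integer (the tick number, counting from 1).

Answer: 8

Derivation:
Tick 1: prefer A, take apple from A; A=[drum,orb,gear,jar] B=[fin,valve,hook,mesh] C=[apple]
Tick 2: prefer B, take fin from B; A=[drum,orb,gear,jar] B=[valve,hook,mesh] C=[apple,fin]
Tick 3: prefer A, take drum from A; A=[orb,gear,jar] B=[valve,hook,mesh] C=[apple,fin,drum]
Tick 4: prefer B, take valve from B; A=[orb,gear,jar] B=[hook,mesh] C=[apple,fin,drum,valve]
Tick 5: prefer A, take orb from A; A=[gear,jar] B=[hook,mesh] C=[apple,fin,drum,valve,orb]
Tick 6: prefer B, take hook from B; A=[gear,jar] B=[mesh] C=[apple,fin,drum,valve,orb,hook]
Tick 7: prefer A, take gear from A; A=[jar] B=[mesh] C=[apple,fin,drum,valve,orb,hook,gear]
Tick 8: prefer B, take mesh from B; A=[jar] B=[-] C=[apple,fin,drum,valve,orb,hook,gear,mesh]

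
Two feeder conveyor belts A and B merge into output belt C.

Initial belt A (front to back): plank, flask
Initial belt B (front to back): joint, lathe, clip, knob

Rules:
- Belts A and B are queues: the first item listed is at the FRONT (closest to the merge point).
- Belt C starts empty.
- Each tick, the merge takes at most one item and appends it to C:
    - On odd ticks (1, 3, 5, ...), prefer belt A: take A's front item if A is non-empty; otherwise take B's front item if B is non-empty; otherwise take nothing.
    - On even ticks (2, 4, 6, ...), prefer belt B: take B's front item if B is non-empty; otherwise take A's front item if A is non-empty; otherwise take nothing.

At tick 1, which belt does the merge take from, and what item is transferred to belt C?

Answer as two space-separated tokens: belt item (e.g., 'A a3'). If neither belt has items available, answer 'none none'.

Tick 1: prefer A, take plank from A; A=[flask] B=[joint,lathe,clip,knob] C=[plank]

Answer: A plank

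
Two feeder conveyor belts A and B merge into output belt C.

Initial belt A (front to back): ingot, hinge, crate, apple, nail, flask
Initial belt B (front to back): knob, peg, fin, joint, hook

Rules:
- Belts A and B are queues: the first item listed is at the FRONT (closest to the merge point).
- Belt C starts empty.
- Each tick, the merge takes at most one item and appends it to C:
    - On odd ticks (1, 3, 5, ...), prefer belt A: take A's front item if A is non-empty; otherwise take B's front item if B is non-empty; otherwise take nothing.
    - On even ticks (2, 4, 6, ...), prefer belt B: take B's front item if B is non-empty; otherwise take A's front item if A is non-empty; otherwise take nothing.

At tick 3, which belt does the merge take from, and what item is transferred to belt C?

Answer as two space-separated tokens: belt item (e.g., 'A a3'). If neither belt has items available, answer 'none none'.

Tick 1: prefer A, take ingot from A; A=[hinge,crate,apple,nail,flask] B=[knob,peg,fin,joint,hook] C=[ingot]
Tick 2: prefer B, take knob from B; A=[hinge,crate,apple,nail,flask] B=[peg,fin,joint,hook] C=[ingot,knob]
Tick 3: prefer A, take hinge from A; A=[crate,apple,nail,flask] B=[peg,fin,joint,hook] C=[ingot,knob,hinge]

Answer: A hinge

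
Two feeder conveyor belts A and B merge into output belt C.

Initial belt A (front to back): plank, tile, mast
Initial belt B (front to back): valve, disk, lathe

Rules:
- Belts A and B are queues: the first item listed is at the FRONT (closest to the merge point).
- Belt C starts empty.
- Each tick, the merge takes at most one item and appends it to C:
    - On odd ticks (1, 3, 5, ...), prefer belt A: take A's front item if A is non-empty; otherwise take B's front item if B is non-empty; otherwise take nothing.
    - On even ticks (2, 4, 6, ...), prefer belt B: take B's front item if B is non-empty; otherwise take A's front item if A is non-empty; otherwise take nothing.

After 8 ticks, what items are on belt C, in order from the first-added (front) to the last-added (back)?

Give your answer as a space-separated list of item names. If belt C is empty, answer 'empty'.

Answer: plank valve tile disk mast lathe

Derivation:
Tick 1: prefer A, take plank from A; A=[tile,mast] B=[valve,disk,lathe] C=[plank]
Tick 2: prefer B, take valve from B; A=[tile,mast] B=[disk,lathe] C=[plank,valve]
Tick 3: prefer A, take tile from A; A=[mast] B=[disk,lathe] C=[plank,valve,tile]
Tick 4: prefer B, take disk from B; A=[mast] B=[lathe] C=[plank,valve,tile,disk]
Tick 5: prefer A, take mast from A; A=[-] B=[lathe] C=[plank,valve,tile,disk,mast]
Tick 6: prefer B, take lathe from B; A=[-] B=[-] C=[plank,valve,tile,disk,mast,lathe]
Tick 7: prefer A, both empty, nothing taken; A=[-] B=[-] C=[plank,valve,tile,disk,mast,lathe]
Tick 8: prefer B, both empty, nothing taken; A=[-] B=[-] C=[plank,valve,tile,disk,mast,lathe]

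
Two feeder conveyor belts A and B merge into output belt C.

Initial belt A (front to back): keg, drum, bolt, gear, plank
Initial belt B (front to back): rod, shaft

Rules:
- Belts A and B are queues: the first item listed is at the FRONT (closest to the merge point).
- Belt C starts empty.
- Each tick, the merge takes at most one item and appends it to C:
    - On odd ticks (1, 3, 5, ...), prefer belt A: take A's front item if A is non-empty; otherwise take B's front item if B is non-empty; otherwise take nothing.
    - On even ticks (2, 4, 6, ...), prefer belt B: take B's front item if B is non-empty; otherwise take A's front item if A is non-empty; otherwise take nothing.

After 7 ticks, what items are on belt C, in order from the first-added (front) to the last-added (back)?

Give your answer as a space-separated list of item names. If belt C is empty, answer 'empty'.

Answer: keg rod drum shaft bolt gear plank

Derivation:
Tick 1: prefer A, take keg from A; A=[drum,bolt,gear,plank] B=[rod,shaft] C=[keg]
Tick 2: prefer B, take rod from B; A=[drum,bolt,gear,plank] B=[shaft] C=[keg,rod]
Tick 3: prefer A, take drum from A; A=[bolt,gear,plank] B=[shaft] C=[keg,rod,drum]
Tick 4: prefer B, take shaft from B; A=[bolt,gear,plank] B=[-] C=[keg,rod,drum,shaft]
Tick 5: prefer A, take bolt from A; A=[gear,plank] B=[-] C=[keg,rod,drum,shaft,bolt]
Tick 6: prefer B, take gear from A; A=[plank] B=[-] C=[keg,rod,drum,shaft,bolt,gear]
Tick 7: prefer A, take plank from A; A=[-] B=[-] C=[keg,rod,drum,shaft,bolt,gear,plank]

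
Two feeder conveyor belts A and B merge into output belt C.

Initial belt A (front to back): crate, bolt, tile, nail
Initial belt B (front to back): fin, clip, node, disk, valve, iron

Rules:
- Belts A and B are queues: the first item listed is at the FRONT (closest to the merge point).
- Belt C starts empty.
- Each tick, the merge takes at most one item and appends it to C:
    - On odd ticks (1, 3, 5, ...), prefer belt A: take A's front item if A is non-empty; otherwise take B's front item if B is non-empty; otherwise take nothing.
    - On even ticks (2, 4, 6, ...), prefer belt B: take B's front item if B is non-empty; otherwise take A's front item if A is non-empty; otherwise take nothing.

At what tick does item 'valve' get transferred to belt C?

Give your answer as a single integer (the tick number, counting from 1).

Answer: 9

Derivation:
Tick 1: prefer A, take crate from A; A=[bolt,tile,nail] B=[fin,clip,node,disk,valve,iron] C=[crate]
Tick 2: prefer B, take fin from B; A=[bolt,tile,nail] B=[clip,node,disk,valve,iron] C=[crate,fin]
Tick 3: prefer A, take bolt from A; A=[tile,nail] B=[clip,node,disk,valve,iron] C=[crate,fin,bolt]
Tick 4: prefer B, take clip from B; A=[tile,nail] B=[node,disk,valve,iron] C=[crate,fin,bolt,clip]
Tick 5: prefer A, take tile from A; A=[nail] B=[node,disk,valve,iron] C=[crate,fin,bolt,clip,tile]
Tick 6: prefer B, take node from B; A=[nail] B=[disk,valve,iron] C=[crate,fin,bolt,clip,tile,node]
Tick 7: prefer A, take nail from A; A=[-] B=[disk,valve,iron] C=[crate,fin,bolt,clip,tile,node,nail]
Tick 8: prefer B, take disk from B; A=[-] B=[valve,iron] C=[crate,fin,bolt,clip,tile,node,nail,disk]
Tick 9: prefer A, take valve from B; A=[-] B=[iron] C=[crate,fin,bolt,clip,tile,node,nail,disk,valve]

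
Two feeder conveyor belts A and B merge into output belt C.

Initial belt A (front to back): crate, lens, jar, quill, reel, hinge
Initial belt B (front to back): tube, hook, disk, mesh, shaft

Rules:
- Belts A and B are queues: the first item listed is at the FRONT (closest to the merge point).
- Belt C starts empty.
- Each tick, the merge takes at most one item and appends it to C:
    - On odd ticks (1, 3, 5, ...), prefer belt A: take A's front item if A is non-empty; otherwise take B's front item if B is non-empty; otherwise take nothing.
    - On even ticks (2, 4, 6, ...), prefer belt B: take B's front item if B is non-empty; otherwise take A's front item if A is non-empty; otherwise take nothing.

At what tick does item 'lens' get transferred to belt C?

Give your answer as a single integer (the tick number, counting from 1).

Tick 1: prefer A, take crate from A; A=[lens,jar,quill,reel,hinge] B=[tube,hook,disk,mesh,shaft] C=[crate]
Tick 2: prefer B, take tube from B; A=[lens,jar,quill,reel,hinge] B=[hook,disk,mesh,shaft] C=[crate,tube]
Tick 3: prefer A, take lens from A; A=[jar,quill,reel,hinge] B=[hook,disk,mesh,shaft] C=[crate,tube,lens]

Answer: 3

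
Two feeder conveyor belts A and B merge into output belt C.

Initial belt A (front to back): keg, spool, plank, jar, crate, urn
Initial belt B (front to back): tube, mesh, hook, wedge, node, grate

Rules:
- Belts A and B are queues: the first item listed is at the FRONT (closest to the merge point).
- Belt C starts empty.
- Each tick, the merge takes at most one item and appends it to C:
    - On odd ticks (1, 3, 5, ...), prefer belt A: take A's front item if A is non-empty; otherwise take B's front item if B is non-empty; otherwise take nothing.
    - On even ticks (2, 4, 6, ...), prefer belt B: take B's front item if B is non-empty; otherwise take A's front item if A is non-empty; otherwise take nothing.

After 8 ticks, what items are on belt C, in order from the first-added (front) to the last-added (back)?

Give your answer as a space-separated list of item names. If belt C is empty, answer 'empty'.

Tick 1: prefer A, take keg from A; A=[spool,plank,jar,crate,urn] B=[tube,mesh,hook,wedge,node,grate] C=[keg]
Tick 2: prefer B, take tube from B; A=[spool,plank,jar,crate,urn] B=[mesh,hook,wedge,node,grate] C=[keg,tube]
Tick 3: prefer A, take spool from A; A=[plank,jar,crate,urn] B=[mesh,hook,wedge,node,grate] C=[keg,tube,spool]
Tick 4: prefer B, take mesh from B; A=[plank,jar,crate,urn] B=[hook,wedge,node,grate] C=[keg,tube,spool,mesh]
Tick 5: prefer A, take plank from A; A=[jar,crate,urn] B=[hook,wedge,node,grate] C=[keg,tube,spool,mesh,plank]
Tick 6: prefer B, take hook from B; A=[jar,crate,urn] B=[wedge,node,grate] C=[keg,tube,spool,mesh,plank,hook]
Tick 7: prefer A, take jar from A; A=[crate,urn] B=[wedge,node,grate] C=[keg,tube,spool,mesh,plank,hook,jar]
Tick 8: prefer B, take wedge from B; A=[crate,urn] B=[node,grate] C=[keg,tube,spool,mesh,plank,hook,jar,wedge]

Answer: keg tube spool mesh plank hook jar wedge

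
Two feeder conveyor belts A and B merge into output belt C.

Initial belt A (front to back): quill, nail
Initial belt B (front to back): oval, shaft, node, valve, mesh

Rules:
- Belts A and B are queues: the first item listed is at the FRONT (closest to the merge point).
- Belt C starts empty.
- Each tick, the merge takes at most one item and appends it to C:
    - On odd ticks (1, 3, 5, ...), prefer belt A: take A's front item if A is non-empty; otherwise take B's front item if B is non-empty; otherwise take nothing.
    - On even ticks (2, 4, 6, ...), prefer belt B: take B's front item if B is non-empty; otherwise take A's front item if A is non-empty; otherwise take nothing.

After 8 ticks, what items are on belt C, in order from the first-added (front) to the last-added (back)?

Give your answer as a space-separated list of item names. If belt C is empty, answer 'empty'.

Answer: quill oval nail shaft node valve mesh

Derivation:
Tick 1: prefer A, take quill from A; A=[nail] B=[oval,shaft,node,valve,mesh] C=[quill]
Tick 2: prefer B, take oval from B; A=[nail] B=[shaft,node,valve,mesh] C=[quill,oval]
Tick 3: prefer A, take nail from A; A=[-] B=[shaft,node,valve,mesh] C=[quill,oval,nail]
Tick 4: prefer B, take shaft from B; A=[-] B=[node,valve,mesh] C=[quill,oval,nail,shaft]
Tick 5: prefer A, take node from B; A=[-] B=[valve,mesh] C=[quill,oval,nail,shaft,node]
Tick 6: prefer B, take valve from B; A=[-] B=[mesh] C=[quill,oval,nail,shaft,node,valve]
Tick 7: prefer A, take mesh from B; A=[-] B=[-] C=[quill,oval,nail,shaft,node,valve,mesh]
Tick 8: prefer B, both empty, nothing taken; A=[-] B=[-] C=[quill,oval,nail,shaft,node,valve,mesh]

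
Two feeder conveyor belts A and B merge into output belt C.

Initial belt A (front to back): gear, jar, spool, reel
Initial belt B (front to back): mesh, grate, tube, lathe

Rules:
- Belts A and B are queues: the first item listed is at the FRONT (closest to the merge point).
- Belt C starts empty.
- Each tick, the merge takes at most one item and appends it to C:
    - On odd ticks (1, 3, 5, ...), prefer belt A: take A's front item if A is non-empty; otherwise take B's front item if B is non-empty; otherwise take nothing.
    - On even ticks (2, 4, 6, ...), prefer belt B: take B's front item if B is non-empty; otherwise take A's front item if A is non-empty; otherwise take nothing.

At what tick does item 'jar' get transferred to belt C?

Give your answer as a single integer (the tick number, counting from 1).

Answer: 3

Derivation:
Tick 1: prefer A, take gear from A; A=[jar,spool,reel] B=[mesh,grate,tube,lathe] C=[gear]
Tick 2: prefer B, take mesh from B; A=[jar,spool,reel] B=[grate,tube,lathe] C=[gear,mesh]
Tick 3: prefer A, take jar from A; A=[spool,reel] B=[grate,tube,lathe] C=[gear,mesh,jar]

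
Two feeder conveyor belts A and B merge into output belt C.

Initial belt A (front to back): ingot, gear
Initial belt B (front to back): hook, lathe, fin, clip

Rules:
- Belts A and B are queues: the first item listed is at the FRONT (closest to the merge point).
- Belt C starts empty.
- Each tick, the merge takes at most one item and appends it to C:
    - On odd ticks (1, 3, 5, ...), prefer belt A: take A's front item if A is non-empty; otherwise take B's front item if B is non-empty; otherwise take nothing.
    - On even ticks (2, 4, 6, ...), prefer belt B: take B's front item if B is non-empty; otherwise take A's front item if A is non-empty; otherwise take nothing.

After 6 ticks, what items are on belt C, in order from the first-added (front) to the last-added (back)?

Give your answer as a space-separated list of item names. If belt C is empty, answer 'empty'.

Answer: ingot hook gear lathe fin clip

Derivation:
Tick 1: prefer A, take ingot from A; A=[gear] B=[hook,lathe,fin,clip] C=[ingot]
Tick 2: prefer B, take hook from B; A=[gear] B=[lathe,fin,clip] C=[ingot,hook]
Tick 3: prefer A, take gear from A; A=[-] B=[lathe,fin,clip] C=[ingot,hook,gear]
Tick 4: prefer B, take lathe from B; A=[-] B=[fin,clip] C=[ingot,hook,gear,lathe]
Tick 5: prefer A, take fin from B; A=[-] B=[clip] C=[ingot,hook,gear,lathe,fin]
Tick 6: prefer B, take clip from B; A=[-] B=[-] C=[ingot,hook,gear,lathe,fin,clip]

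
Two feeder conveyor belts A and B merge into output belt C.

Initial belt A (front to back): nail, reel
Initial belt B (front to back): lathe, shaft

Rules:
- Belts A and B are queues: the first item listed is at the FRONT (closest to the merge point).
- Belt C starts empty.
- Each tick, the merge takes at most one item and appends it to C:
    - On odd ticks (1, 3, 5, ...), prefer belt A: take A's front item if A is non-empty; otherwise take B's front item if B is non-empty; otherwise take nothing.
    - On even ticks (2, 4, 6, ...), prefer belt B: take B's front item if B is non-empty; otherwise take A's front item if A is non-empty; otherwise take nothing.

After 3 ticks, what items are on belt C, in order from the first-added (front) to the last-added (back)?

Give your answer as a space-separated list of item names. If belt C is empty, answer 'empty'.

Tick 1: prefer A, take nail from A; A=[reel] B=[lathe,shaft] C=[nail]
Tick 2: prefer B, take lathe from B; A=[reel] B=[shaft] C=[nail,lathe]
Tick 3: prefer A, take reel from A; A=[-] B=[shaft] C=[nail,lathe,reel]

Answer: nail lathe reel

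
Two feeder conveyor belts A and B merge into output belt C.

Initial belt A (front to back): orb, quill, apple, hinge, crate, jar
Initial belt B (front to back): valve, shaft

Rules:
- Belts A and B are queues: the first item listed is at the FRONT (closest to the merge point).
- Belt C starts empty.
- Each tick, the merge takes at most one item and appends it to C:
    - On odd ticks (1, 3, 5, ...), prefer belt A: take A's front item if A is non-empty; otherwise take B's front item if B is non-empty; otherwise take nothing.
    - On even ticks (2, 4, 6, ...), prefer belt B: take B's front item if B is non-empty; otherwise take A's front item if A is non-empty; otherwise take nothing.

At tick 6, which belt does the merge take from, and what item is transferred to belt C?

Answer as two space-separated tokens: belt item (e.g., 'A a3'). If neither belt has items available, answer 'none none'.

Answer: A hinge

Derivation:
Tick 1: prefer A, take orb from A; A=[quill,apple,hinge,crate,jar] B=[valve,shaft] C=[orb]
Tick 2: prefer B, take valve from B; A=[quill,apple,hinge,crate,jar] B=[shaft] C=[orb,valve]
Tick 3: prefer A, take quill from A; A=[apple,hinge,crate,jar] B=[shaft] C=[orb,valve,quill]
Tick 4: prefer B, take shaft from B; A=[apple,hinge,crate,jar] B=[-] C=[orb,valve,quill,shaft]
Tick 5: prefer A, take apple from A; A=[hinge,crate,jar] B=[-] C=[orb,valve,quill,shaft,apple]
Tick 6: prefer B, take hinge from A; A=[crate,jar] B=[-] C=[orb,valve,quill,shaft,apple,hinge]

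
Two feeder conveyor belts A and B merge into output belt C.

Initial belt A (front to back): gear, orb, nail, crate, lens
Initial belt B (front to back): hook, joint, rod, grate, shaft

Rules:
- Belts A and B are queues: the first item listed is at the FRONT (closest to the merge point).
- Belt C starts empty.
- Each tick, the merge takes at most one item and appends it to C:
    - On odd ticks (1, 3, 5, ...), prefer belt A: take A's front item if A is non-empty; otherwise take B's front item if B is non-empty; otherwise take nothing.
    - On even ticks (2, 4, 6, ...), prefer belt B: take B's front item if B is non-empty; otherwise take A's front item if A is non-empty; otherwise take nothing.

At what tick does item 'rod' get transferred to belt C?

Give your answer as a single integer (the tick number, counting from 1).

Answer: 6

Derivation:
Tick 1: prefer A, take gear from A; A=[orb,nail,crate,lens] B=[hook,joint,rod,grate,shaft] C=[gear]
Tick 2: prefer B, take hook from B; A=[orb,nail,crate,lens] B=[joint,rod,grate,shaft] C=[gear,hook]
Tick 3: prefer A, take orb from A; A=[nail,crate,lens] B=[joint,rod,grate,shaft] C=[gear,hook,orb]
Tick 4: prefer B, take joint from B; A=[nail,crate,lens] B=[rod,grate,shaft] C=[gear,hook,orb,joint]
Tick 5: prefer A, take nail from A; A=[crate,lens] B=[rod,grate,shaft] C=[gear,hook,orb,joint,nail]
Tick 6: prefer B, take rod from B; A=[crate,lens] B=[grate,shaft] C=[gear,hook,orb,joint,nail,rod]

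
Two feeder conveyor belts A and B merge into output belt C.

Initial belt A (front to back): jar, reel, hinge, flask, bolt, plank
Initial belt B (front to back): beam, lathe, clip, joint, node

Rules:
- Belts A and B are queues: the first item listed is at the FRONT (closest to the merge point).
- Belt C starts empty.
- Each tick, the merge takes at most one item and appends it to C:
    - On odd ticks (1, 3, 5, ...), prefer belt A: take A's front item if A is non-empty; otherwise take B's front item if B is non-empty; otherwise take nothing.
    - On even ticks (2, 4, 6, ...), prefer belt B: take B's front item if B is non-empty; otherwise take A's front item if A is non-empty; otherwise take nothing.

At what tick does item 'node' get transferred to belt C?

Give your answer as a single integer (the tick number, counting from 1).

Tick 1: prefer A, take jar from A; A=[reel,hinge,flask,bolt,plank] B=[beam,lathe,clip,joint,node] C=[jar]
Tick 2: prefer B, take beam from B; A=[reel,hinge,flask,bolt,plank] B=[lathe,clip,joint,node] C=[jar,beam]
Tick 3: prefer A, take reel from A; A=[hinge,flask,bolt,plank] B=[lathe,clip,joint,node] C=[jar,beam,reel]
Tick 4: prefer B, take lathe from B; A=[hinge,flask,bolt,plank] B=[clip,joint,node] C=[jar,beam,reel,lathe]
Tick 5: prefer A, take hinge from A; A=[flask,bolt,plank] B=[clip,joint,node] C=[jar,beam,reel,lathe,hinge]
Tick 6: prefer B, take clip from B; A=[flask,bolt,plank] B=[joint,node] C=[jar,beam,reel,lathe,hinge,clip]
Tick 7: prefer A, take flask from A; A=[bolt,plank] B=[joint,node] C=[jar,beam,reel,lathe,hinge,clip,flask]
Tick 8: prefer B, take joint from B; A=[bolt,plank] B=[node] C=[jar,beam,reel,lathe,hinge,clip,flask,joint]
Tick 9: prefer A, take bolt from A; A=[plank] B=[node] C=[jar,beam,reel,lathe,hinge,clip,flask,joint,bolt]
Tick 10: prefer B, take node from B; A=[plank] B=[-] C=[jar,beam,reel,lathe,hinge,clip,flask,joint,bolt,node]

Answer: 10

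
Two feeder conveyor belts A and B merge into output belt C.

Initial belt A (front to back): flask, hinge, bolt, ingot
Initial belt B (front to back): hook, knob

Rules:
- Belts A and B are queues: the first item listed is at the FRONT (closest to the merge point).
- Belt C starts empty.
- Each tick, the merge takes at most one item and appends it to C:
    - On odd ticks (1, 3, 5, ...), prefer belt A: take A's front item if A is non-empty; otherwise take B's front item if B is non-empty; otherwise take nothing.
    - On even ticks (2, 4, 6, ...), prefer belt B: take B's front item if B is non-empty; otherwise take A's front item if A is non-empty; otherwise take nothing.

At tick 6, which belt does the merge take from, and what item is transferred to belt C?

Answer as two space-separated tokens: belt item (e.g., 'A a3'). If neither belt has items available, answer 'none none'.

Answer: A ingot

Derivation:
Tick 1: prefer A, take flask from A; A=[hinge,bolt,ingot] B=[hook,knob] C=[flask]
Tick 2: prefer B, take hook from B; A=[hinge,bolt,ingot] B=[knob] C=[flask,hook]
Tick 3: prefer A, take hinge from A; A=[bolt,ingot] B=[knob] C=[flask,hook,hinge]
Tick 4: prefer B, take knob from B; A=[bolt,ingot] B=[-] C=[flask,hook,hinge,knob]
Tick 5: prefer A, take bolt from A; A=[ingot] B=[-] C=[flask,hook,hinge,knob,bolt]
Tick 6: prefer B, take ingot from A; A=[-] B=[-] C=[flask,hook,hinge,knob,bolt,ingot]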